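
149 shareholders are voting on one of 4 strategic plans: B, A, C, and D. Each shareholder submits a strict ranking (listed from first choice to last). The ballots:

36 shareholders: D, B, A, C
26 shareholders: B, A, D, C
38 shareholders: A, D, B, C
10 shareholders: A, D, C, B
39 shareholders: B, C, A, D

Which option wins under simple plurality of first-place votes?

B

First-place votes: B 65, A 48, C 0, D 36.
B has the most first-place votes.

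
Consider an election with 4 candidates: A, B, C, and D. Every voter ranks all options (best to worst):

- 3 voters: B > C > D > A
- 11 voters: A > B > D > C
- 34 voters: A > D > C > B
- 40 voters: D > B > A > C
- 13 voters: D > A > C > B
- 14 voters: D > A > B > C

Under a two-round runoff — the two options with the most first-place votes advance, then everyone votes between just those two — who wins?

D

Round 1 first-place votes: A 45, B 3, C 0, D 67.
D and A advance.
Runoff: D is preferred to A by 70 voters; A by 45.
D wins the runoff.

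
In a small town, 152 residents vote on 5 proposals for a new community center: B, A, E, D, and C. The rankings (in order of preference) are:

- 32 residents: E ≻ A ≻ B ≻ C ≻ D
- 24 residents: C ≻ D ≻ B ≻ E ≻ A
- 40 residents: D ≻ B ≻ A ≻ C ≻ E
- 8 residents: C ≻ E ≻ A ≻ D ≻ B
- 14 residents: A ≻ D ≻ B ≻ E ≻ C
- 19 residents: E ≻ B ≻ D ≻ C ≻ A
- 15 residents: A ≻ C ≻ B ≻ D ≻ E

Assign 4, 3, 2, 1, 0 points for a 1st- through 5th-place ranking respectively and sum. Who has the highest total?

B

B: 32·2 + 24·2 + 40·3 + 8·0 + 14·2 + 19·3 + 15·2 = 347
A: 32·3 + 24·0 + 40·2 + 8·2 + 14·4 + 19·0 + 15·4 = 308
E: 32·4 + 24·1 + 40·0 + 8·3 + 14·1 + 19·4 + 15·0 = 266
D: 32·0 + 24·3 + 40·4 + 8·1 + 14·3 + 19·2 + 15·1 = 335
C: 32·1 + 24·4 + 40·1 + 8·4 + 14·0 + 19·1 + 15·3 = 264
B has the highest Borda score (347).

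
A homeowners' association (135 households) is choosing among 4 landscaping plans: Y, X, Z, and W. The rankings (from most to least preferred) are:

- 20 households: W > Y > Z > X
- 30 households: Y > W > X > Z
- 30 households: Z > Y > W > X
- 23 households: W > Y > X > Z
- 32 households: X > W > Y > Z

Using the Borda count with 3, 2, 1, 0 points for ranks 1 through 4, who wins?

Y: 20·2 + 30·3 + 30·2 + 23·2 + 32·1 = 268
X: 20·0 + 30·1 + 30·0 + 23·1 + 32·3 = 149
Z: 20·1 + 30·0 + 30·3 + 23·0 + 32·0 = 110
W: 20·3 + 30·2 + 30·1 + 23·3 + 32·2 = 283
W has the highest Borda score (283).

W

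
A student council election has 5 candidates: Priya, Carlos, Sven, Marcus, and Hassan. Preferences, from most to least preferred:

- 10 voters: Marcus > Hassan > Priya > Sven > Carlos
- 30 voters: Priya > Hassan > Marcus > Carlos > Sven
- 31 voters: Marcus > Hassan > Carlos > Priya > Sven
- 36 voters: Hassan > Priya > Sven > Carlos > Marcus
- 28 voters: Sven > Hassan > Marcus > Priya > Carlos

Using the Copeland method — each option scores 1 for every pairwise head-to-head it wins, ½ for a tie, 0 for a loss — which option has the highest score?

Hassan

Priya: beats Carlos and Sven; loses to Marcus and Hassan → score 2.
Carlos: loses to Priya, Sven, Marcus, and Hassan → score 0.
Sven: beats Carlos; loses to Priya, Marcus, and Hassan → score 1.
Marcus: beats Priya, Carlos, and Sven; loses to Hassan → score 3.
Hassan: beats Priya, Carlos, Sven, and Marcus → score 4.
Hassan has the best pairwise record.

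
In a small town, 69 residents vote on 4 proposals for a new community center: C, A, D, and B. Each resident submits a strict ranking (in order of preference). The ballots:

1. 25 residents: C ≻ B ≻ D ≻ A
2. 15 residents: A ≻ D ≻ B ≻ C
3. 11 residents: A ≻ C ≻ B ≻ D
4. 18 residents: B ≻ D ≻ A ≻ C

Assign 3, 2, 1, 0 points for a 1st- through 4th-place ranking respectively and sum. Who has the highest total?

C: 25·3 + 15·0 + 11·2 + 18·0 = 97
A: 25·0 + 15·3 + 11·3 + 18·1 = 96
D: 25·1 + 15·2 + 11·0 + 18·2 = 91
B: 25·2 + 15·1 + 11·1 + 18·3 = 130
B has the highest Borda score (130).

B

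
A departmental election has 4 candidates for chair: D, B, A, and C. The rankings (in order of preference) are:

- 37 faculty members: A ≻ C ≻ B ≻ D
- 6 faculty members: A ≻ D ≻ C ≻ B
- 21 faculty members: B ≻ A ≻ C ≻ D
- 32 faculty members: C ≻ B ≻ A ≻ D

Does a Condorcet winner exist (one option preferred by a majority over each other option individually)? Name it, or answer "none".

Checking pairwise contests:
B beats D 90–6.
C beats B 75–21.
B beats A 53–43.
A beats C 64–32.
Every option loses at least one head-to-head, so there is no Condorcet winner.

none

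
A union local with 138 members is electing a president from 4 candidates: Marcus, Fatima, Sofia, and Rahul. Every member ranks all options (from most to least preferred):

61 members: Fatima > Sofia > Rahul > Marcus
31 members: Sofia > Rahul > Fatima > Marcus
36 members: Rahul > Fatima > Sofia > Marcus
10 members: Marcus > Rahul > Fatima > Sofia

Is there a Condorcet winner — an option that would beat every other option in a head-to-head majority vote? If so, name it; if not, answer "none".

Checking pairwise contests:
Fatima beats Marcus 128–10.
Rahul beats Fatima 77–61.
Fatima beats Sofia 107–31.
Sofia beats Rahul 92–46.
Every option loses at least one head-to-head, so there is no Condorcet winner.

none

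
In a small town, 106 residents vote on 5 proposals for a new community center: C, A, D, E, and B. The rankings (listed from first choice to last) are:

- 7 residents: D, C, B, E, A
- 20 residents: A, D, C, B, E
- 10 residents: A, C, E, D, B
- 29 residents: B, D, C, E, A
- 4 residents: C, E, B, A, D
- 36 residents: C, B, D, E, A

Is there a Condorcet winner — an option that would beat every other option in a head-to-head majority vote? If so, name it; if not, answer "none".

Checking pairwise contests:
D beats C 56–50.
C beats A 76–30.
B beats D 69–37.
C beats E 106–0.
C beats B 77–29.
Every option loses at least one head-to-head, so there is no Condorcet winner.

none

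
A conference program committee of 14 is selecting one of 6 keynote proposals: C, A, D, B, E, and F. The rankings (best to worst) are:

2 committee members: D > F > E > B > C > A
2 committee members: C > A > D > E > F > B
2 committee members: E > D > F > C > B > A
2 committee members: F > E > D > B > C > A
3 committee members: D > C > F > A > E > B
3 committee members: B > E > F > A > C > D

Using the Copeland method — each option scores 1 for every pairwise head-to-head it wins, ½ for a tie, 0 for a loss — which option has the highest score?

C: beats A; ties B; loses to D, E, and F → score 1.5.
A: loses to C, D, B, E, and F → score 0.
D: beats C, A, B, and F; ties E → score 4.5.
B: beats A; ties C; loses to D, E, and F → score 1.5.
E: beats C, A, and B; ties D and F → score 4.
F: beats C, A, and B; ties E; loses to D → score 3.5.
D has the best pairwise record.

D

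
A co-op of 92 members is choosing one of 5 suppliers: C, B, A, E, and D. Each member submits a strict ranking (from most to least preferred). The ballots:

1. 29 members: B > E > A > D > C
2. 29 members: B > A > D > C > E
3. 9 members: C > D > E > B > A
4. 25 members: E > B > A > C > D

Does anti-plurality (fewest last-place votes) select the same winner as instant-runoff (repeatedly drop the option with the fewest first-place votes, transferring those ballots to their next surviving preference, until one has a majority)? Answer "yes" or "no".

Anti-plurality — last-place votes: C 29, B 0, A 9, E 29, D 25. Winner: B.
Instant-runoff — R1 C 9, B 58, A 0, E 25, D 0 (B winner). Winner: B.
The two methods agree.

yes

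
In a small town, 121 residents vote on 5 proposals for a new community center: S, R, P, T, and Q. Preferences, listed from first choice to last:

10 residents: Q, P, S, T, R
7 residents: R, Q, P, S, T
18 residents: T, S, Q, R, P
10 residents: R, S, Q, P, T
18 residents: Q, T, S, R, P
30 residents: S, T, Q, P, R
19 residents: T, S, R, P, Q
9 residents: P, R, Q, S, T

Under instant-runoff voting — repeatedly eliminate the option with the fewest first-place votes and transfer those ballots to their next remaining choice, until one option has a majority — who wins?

S

Round 1: S 30, R 17, P 9, T 37, Q 28. Eliminate P.
Round 2: S 30, R 26, T 37, Q 28. Eliminate R.
Round 3: S 40, T 37, Q 44. Eliminate T.
Round 4: S 77, Q 44. S has a majority.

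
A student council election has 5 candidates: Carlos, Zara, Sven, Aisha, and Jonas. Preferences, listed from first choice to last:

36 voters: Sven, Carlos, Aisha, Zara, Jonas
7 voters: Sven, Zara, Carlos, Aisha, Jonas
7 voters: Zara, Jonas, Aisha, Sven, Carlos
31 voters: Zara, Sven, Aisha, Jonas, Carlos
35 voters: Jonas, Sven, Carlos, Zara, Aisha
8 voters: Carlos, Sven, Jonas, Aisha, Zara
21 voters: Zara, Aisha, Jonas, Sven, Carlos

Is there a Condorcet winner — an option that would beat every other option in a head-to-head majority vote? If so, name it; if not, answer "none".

Sven vs Carlos: 137–8 for Sven.
Sven vs Zara: 86–59 for Sven.
Sven vs Aisha: 117–28 for Sven.
Sven vs Jonas: 82–63 for Sven.
Sven beats every other option head-to-head.

Sven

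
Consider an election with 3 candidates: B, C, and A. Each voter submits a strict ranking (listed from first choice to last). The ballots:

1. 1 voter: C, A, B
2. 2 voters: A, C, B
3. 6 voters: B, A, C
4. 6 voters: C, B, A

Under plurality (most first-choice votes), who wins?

First-place votes: B 6, C 7, A 2.
C has the most first-place votes.

C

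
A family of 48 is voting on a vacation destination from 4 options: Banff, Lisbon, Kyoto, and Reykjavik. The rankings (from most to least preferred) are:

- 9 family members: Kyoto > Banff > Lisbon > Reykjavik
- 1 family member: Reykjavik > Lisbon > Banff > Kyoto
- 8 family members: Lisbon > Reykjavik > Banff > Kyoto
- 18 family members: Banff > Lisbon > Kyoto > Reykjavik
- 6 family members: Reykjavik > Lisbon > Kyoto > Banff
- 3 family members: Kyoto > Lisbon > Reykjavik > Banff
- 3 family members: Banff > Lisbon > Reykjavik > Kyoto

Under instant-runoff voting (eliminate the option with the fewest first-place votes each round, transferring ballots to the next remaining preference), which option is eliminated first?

Reykjavik

Round 1: Banff 21, Lisbon 8, Kyoto 12, Reykjavik 7. Eliminate Reykjavik.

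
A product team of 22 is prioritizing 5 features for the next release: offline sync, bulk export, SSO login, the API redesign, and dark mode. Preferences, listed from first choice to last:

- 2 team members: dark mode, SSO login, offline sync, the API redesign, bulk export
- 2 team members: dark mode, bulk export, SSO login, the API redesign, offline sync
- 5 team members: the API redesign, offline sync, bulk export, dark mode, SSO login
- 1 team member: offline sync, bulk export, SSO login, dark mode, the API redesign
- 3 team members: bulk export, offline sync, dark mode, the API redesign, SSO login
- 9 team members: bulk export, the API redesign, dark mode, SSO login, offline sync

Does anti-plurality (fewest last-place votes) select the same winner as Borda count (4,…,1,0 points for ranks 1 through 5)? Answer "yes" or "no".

no

Anti-plurality — last-place votes: offline sync 11, bulk export 2, SSO login 8, the API redesign 1, dark mode 0. Winner: dark mode.
Borda — scores: offline sync 32, bulk export 67, SSO login 21, the API redesign 54, dark mode 46. Winner: bulk export.
The two methods disagree.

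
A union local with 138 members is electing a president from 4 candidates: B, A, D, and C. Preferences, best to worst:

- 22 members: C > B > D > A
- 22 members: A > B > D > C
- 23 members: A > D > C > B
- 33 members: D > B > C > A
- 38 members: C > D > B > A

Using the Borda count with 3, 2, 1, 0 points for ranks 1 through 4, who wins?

D

B: 22·2 + 22·2 + 23·0 + 33·2 + 38·1 = 192
A: 22·0 + 22·3 + 23·3 + 33·0 + 38·0 = 135
D: 22·1 + 22·1 + 23·2 + 33·3 + 38·2 = 265
C: 22·3 + 22·0 + 23·1 + 33·1 + 38·3 = 236
D has the highest Borda score (265).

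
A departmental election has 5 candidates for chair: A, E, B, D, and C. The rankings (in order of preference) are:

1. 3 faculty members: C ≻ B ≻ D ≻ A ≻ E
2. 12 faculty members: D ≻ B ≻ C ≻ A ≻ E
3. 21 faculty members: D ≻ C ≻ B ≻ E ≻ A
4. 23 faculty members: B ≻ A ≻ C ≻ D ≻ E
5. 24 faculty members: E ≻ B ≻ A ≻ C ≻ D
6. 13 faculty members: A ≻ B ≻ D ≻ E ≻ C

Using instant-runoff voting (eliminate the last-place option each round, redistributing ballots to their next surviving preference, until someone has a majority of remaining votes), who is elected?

B

Round 1: A 13, E 24, B 23, D 33, C 3. Eliminate C.
Round 2: A 13, E 24, B 26, D 33. Eliminate A.
Round 3: E 24, B 39, D 33. Eliminate E.
Round 4: B 63, D 33. B has a majority.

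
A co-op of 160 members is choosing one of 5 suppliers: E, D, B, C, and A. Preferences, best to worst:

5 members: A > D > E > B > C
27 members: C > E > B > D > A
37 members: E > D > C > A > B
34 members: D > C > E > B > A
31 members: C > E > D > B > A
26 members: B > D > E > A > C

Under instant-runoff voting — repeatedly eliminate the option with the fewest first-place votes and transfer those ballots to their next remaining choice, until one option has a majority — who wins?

D

Round 1: E 37, D 34, B 26, C 58, A 5. Eliminate A.
Round 2: E 37, D 39, B 26, C 58. Eliminate B.
Round 3: E 37, D 65, C 58. Eliminate E.
Round 4: D 102, C 58. D has a majority.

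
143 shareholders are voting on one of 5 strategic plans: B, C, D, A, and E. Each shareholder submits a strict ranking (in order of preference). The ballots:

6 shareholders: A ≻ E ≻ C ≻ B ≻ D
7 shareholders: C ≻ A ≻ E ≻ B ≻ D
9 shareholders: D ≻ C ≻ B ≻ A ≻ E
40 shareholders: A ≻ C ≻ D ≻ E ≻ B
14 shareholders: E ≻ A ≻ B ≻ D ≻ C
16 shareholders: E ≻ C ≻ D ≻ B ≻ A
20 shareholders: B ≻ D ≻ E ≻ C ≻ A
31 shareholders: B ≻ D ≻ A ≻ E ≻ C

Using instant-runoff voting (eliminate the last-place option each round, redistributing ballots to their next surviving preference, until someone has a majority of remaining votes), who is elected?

Round 1: B 51, C 7, D 9, A 46, E 30. Eliminate C.
Round 2: B 51, D 9, A 53, E 30. Eliminate D.
Round 3: B 60, A 53, E 30. Eliminate E.
Round 4: B 76, A 67. B has a majority.

B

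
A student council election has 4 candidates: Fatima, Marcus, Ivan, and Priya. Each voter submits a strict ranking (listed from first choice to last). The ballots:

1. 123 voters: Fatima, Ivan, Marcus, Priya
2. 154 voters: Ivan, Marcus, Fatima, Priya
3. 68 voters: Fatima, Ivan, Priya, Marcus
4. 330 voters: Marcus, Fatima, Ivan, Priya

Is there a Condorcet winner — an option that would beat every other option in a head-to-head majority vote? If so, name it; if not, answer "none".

none

Checking pairwise contests:
Marcus beats Fatima 484–191.
Ivan beats Marcus 345–330.
Fatima beats Ivan 521–154.
Fatima beats Priya 675–0.
Every option loses at least one head-to-head, so there is no Condorcet winner.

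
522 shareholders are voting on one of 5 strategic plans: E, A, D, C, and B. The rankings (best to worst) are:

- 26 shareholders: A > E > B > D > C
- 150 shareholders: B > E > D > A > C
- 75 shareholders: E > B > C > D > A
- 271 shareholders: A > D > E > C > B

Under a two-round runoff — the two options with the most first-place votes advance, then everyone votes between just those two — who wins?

A

Round 1 first-place votes: E 75, A 297, D 0, C 0, B 150.
A and B advance.
Runoff: A is preferred to B by 297 voters; B by 225.
A wins the runoff.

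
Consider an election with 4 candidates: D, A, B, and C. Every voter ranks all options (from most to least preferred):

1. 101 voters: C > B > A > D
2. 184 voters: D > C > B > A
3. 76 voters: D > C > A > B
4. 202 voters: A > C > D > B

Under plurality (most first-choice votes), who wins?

First-place votes: D 260, A 202, B 0, C 101.
D has the most first-place votes.

D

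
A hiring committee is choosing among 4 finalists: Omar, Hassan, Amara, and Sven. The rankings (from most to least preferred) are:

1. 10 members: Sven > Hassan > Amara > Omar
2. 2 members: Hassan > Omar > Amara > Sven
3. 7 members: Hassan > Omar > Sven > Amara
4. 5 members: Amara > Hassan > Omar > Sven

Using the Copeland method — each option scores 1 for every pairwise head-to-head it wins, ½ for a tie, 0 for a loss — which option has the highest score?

Hassan

Omar: beats Sven; loses to Hassan and Amara → score 1.
Hassan: beats Omar, Amara, and Sven → score 3.
Amara: beats Omar; loses to Hassan and Sven → score 1.
Sven: beats Amara; loses to Omar and Hassan → score 1.
Hassan has the best pairwise record.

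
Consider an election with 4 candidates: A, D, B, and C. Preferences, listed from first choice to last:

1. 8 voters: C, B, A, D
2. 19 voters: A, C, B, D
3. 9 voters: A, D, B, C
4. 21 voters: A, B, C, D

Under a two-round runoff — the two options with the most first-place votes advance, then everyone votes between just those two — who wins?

A

Round 1 first-place votes: A 49, D 0, B 0, C 8.
A and C advance.
Runoff: A is preferred to C by 49 voters; C by 8.
A wins the runoff.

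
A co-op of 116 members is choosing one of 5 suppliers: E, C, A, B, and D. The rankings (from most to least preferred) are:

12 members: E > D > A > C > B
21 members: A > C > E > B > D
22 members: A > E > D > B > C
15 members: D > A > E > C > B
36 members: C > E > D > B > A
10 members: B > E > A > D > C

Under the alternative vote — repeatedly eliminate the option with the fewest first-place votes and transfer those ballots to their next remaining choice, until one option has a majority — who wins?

A

Round 1: E 12, C 36, A 43, B 10, D 15. Eliminate B.
Round 2: E 22, C 36, A 43, D 15. Eliminate D.
Round 3: E 22, C 36, A 58. Eliminate E.
Round 4: C 36, A 80. A has a majority.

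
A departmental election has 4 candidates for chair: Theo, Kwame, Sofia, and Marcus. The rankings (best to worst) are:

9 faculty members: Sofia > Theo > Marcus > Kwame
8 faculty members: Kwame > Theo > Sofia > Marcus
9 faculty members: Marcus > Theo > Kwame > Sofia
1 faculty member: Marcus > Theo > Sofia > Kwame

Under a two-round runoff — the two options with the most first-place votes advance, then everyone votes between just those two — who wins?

Round 1 first-place votes: Theo 0, Kwame 8, Sofia 9, Marcus 10.
Marcus and Sofia advance.
Runoff: Marcus is preferred to Sofia by 10 voters; Sofia by 17.
Sofia wins the runoff.

Sofia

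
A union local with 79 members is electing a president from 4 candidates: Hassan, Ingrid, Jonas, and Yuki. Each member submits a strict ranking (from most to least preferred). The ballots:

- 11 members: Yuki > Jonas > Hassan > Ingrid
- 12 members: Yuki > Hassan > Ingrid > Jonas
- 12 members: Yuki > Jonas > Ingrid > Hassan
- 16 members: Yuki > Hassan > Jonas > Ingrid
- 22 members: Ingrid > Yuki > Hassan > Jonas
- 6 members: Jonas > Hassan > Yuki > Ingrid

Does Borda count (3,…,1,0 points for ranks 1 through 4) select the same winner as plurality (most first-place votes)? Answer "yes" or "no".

Borda — scores: Hassan 101, Ingrid 90, Jonas 80, Yuki 203. Winner: Yuki.
Plurality — first-place votes: Hassan 0, Ingrid 22, Jonas 6, Yuki 51. Winner: Yuki.
The two methods agree.

yes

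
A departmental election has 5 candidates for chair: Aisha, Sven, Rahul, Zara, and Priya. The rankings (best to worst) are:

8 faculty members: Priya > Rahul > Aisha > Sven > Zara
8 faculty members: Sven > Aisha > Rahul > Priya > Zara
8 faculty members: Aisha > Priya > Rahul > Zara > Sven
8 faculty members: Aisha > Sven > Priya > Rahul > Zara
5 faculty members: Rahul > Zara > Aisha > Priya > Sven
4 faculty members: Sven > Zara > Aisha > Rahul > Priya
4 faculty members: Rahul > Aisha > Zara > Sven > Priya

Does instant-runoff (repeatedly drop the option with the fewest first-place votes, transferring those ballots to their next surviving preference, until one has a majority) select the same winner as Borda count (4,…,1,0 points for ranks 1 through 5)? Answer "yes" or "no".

Instant-runoff — R1 Aisha 16, Sven 12, Rahul 9, Zara 0, Priya 8 (Zara out); R2 Aisha 16, Sven 12, Rahul 9, Priya 8 (Priya out); R3 Aisha 16, Sven 12, Rahul 17 (Sven out); R4 Aisha 28, Rahul 17 (Aisha winner). Winner: Aisha.
Borda — scores: Aisha 134, Sven 84, Rahul 104, Zara 43, Priya 85. Winner: Aisha.
The two methods agree.

yes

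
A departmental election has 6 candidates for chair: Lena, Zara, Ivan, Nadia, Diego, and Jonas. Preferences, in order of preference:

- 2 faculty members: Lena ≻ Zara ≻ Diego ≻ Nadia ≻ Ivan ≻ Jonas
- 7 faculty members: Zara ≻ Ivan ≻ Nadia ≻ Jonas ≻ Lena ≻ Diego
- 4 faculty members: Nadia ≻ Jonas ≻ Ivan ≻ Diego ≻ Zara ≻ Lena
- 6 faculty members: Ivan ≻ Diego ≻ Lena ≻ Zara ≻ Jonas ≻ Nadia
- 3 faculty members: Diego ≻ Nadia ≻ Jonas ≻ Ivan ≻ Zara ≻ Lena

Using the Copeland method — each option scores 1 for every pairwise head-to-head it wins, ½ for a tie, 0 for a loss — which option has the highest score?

Lena: loses to Zara, Ivan, Nadia, Diego, and Jonas → score 0.
Zara: beats Lena, Nadia, and Jonas; loses to Ivan and Diego → score 3.
Ivan: beats Lena, Zara, Nadia, Diego, and Jonas → score 5.
Nadia: beats Lena and Jonas; ties Diego; loses to Zara and Ivan → score 2.5.
Diego: beats Lena and Zara; ties Nadia and Jonas; loses to Ivan → score 3.
Jonas: beats Lena; ties Diego; loses to Zara, Ivan, and Nadia → score 1.5.
Ivan has the best pairwise record.

Ivan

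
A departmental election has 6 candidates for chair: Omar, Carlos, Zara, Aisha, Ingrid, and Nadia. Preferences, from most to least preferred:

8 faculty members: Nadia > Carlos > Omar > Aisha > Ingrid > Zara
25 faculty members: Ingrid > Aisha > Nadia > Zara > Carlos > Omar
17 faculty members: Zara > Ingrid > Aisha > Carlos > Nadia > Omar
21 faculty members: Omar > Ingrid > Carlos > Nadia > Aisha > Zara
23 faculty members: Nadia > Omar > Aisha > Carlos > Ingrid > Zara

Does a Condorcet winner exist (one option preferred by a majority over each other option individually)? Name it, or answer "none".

Checking pairwise contests:
Carlos beats Omar 50–44.
Aisha beats Carlos 65–29.
Omar beats Zara 52–42.
Omar beats Aisha 52–42.
Omar beats Ingrid 52–42.
Ingrid beats Nadia 63–31.
Every option loses at least one head-to-head, so there is no Condorcet winner.

none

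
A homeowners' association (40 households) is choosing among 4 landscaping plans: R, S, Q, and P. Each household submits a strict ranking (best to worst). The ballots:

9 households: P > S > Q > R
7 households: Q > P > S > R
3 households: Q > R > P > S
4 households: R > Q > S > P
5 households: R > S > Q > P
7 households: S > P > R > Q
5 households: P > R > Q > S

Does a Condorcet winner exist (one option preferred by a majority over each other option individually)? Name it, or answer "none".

P vs R: 28–12 for P.
P vs S: 24–16 for P.
P vs Q: 21–19 for P.
P beats every other option head-to-head.

P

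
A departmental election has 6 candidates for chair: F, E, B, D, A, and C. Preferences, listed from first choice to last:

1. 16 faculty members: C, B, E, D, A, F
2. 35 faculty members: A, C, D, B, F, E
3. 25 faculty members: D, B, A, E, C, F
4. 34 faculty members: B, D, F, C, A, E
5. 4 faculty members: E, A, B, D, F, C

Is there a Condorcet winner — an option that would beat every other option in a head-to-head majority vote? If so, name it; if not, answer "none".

D

D vs F: 114–0 for D.
D vs E: 94–20 for D.
D vs B: 60–54 for D.
D vs A: 75–39 for D.
D vs C: 63–51 for D.
D beats every other option head-to-head.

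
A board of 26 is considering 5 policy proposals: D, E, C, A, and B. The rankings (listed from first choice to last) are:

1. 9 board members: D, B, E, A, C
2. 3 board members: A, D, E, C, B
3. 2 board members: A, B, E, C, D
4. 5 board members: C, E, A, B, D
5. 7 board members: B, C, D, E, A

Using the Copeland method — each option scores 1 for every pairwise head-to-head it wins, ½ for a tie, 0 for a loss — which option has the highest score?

D: beats E and A; loses to C and B → score 2.
E: beats C and A; loses to D and B → score 2.
C: beats D; loses to E, A, and B → score 1.
A: beats C; loses to D, E, and B → score 1.
B: beats D, E, C, and A → score 4.
B has the best pairwise record.

B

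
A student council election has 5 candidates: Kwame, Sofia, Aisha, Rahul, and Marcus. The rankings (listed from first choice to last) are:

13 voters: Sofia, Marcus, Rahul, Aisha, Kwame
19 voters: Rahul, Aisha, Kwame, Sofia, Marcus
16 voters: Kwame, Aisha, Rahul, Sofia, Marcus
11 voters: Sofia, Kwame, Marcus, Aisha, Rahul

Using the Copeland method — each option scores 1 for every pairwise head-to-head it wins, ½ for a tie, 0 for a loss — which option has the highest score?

Rahul

Kwame: beats Sofia and Marcus; loses to Aisha and Rahul → score 2.
Sofia: beats Marcus; loses to Kwame, Aisha, and Rahul → score 1.
Aisha: beats Kwame, Sofia, and Marcus; loses to Rahul → score 3.
Rahul: beats Kwame, Sofia, Aisha, and Marcus → score 4.
Marcus: loses to Kwame, Sofia, Aisha, and Rahul → score 0.
Rahul has the best pairwise record.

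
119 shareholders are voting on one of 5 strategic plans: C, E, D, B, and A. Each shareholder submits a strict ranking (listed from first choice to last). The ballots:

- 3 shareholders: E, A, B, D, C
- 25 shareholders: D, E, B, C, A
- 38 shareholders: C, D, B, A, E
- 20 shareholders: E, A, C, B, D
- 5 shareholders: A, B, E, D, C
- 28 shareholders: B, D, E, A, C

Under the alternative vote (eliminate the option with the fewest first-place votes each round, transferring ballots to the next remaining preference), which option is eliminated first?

Round 1: C 38, E 23, D 25, B 28, A 5. Eliminate A.

A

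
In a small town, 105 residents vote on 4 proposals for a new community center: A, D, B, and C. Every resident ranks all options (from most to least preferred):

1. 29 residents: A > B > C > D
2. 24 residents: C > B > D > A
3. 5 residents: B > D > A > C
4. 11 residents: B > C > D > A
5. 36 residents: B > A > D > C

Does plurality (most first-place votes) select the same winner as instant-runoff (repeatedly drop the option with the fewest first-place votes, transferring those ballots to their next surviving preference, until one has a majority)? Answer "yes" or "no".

yes

Plurality — first-place votes: A 29, D 0, B 52, C 24. Winner: B.
Instant-runoff — R1 A 29, D 0, B 52, C 24 (D out); R2 A 29, B 52, C 24 (C out); R3 A 29, B 76 (B winner). Winner: B.
The two methods agree.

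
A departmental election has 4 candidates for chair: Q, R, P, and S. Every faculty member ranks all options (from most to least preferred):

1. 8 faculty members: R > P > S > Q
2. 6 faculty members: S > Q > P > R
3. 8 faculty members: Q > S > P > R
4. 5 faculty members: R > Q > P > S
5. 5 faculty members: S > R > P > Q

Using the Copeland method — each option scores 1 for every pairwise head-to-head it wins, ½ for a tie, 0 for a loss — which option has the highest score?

Q: beats P; loses to R and S → score 1.
R: beats Q and P; loses to S → score 2.
P: loses to Q, R, and S → score 0.
S: beats Q, R, and P → score 3.
S has the best pairwise record.

S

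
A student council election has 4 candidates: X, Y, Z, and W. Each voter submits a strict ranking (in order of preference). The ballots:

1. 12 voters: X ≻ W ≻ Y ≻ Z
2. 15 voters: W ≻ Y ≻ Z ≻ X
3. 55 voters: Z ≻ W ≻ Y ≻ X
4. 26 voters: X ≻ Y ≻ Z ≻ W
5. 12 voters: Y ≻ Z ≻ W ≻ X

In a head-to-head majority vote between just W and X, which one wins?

Voters preferring W to X: 82; preferring X to W: 38.
W wins the head-to-head.

W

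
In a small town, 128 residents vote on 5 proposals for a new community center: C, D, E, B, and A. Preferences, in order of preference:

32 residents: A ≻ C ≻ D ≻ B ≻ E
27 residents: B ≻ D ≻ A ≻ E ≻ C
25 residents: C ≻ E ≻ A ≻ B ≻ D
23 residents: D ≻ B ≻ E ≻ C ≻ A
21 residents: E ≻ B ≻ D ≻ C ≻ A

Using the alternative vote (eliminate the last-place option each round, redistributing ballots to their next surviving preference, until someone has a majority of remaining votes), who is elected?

Round 1: C 25, D 23, E 21, B 27, A 32. Eliminate E.
Round 2: C 25, D 23, B 48, A 32. Eliminate D.
Round 3: C 25, B 71, A 32. B has a majority.

B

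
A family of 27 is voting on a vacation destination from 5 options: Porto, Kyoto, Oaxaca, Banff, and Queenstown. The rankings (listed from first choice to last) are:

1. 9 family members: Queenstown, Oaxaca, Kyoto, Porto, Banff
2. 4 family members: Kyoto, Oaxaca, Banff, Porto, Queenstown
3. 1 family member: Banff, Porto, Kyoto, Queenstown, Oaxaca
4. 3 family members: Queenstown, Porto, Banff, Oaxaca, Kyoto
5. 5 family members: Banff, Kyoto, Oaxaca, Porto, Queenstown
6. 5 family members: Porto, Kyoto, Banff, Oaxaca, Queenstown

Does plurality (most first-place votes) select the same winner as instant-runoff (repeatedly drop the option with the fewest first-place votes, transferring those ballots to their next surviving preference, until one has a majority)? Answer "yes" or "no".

no

Plurality — first-place votes: Porto 5, Kyoto 4, Oaxaca 0, Banff 6, Queenstown 12. Winner: Queenstown.
Instant-runoff — R1 Porto 5, Kyoto 4, Oaxaca 0, Banff 6, Queenstown 12 (Oaxaca out); R2 Porto 5, Kyoto 4, Banff 6, Queenstown 12 (Kyoto out); R3 Porto 5, Banff 10, Queenstown 12 (Porto out); R4 Banff 15, Queenstown 12 (Banff winner). Winner: Banff.
The two methods disagree.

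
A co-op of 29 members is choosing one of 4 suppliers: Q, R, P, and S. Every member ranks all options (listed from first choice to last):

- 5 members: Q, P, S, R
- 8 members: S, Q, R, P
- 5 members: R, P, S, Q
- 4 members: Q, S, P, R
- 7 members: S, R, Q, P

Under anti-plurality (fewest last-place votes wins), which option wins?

Last-place votes: Q 5, R 9, P 15, S 0.
S is ranked last by the fewest voters, so S wins.

S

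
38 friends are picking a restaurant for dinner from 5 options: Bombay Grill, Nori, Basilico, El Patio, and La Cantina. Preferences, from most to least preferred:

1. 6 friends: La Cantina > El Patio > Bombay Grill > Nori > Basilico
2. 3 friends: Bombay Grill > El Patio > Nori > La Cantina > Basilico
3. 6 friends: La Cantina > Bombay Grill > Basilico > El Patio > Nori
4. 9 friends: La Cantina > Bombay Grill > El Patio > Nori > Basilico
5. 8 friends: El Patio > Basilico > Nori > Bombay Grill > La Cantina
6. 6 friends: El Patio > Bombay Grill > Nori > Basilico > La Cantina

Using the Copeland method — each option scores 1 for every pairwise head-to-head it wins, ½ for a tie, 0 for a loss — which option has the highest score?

La Cantina

Bombay Grill: beats Nori and Basilico; loses to El Patio and La Cantina → score 2.
Nori: beats Basilico; loses to Bombay Grill, El Patio, and La Cantina → score 1.
Basilico: loses to Bombay Grill, Nori, El Patio, and La Cantina → score 0.
El Patio: beats Bombay Grill, Nori, and Basilico; loses to La Cantina → score 3.
La Cantina: beats Bombay Grill, Nori, Basilico, and El Patio → score 4.
La Cantina has the best pairwise record.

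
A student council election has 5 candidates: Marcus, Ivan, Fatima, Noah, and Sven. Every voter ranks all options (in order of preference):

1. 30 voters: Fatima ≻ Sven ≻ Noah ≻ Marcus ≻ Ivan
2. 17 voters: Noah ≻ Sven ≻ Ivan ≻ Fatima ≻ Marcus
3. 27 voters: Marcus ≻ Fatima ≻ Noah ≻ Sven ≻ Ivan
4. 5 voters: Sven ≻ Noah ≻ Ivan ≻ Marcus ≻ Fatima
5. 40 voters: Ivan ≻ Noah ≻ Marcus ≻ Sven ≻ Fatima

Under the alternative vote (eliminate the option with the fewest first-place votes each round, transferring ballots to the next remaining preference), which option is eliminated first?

Round 1: Marcus 27, Ivan 40, Fatima 30, Noah 17, Sven 5. Eliminate Sven.

Sven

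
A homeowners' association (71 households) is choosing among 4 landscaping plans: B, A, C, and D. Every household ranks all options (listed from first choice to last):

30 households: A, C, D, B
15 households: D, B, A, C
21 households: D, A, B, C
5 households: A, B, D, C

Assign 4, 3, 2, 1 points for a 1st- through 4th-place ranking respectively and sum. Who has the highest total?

A

B: 30·1 + 15·3 + 21·2 + 5·3 = 132
A: 30·4 + 15·2 + 21·3 + 5·4 = 233
C: 30·3 + 15·1 + 21·1 + 5·1 = 131
D: 30·2 + 15·4 + 21·4 + 5·2 = 214
A has the highest Borda score (233).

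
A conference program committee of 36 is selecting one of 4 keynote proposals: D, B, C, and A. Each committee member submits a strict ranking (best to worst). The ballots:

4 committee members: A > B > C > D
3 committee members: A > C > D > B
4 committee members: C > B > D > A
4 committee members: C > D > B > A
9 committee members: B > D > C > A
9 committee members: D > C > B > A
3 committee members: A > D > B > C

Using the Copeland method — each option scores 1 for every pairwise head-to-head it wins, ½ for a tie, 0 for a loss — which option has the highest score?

D: beats B, C, and A → score 3.
B: beats A; loses to D and C → score 1.
C: beats B and A; loses to D → score 2.
A: loses to D, B, and C → score 0.
D has the best pairwise record.

D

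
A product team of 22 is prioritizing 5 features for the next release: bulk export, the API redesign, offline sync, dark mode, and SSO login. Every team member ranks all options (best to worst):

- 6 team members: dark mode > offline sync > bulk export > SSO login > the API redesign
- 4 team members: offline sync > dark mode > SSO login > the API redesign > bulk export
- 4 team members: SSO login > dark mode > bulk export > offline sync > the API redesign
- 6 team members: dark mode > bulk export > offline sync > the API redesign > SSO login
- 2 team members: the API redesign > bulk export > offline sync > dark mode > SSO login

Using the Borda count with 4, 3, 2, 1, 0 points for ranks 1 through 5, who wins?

bulk export: 6·2 + 4·0 + 4·2 + 6·3 + 2·3 = 44
the API redesign: 6·0 + 4·1 + 4·0 + 6·1 + 2·4 = 18
offline sync: 6·3 + 4·4 + 4·1 + 6·2 + 2·2 = 54
dark mode: 6·4 + 4·3 + 4·3 + 6·4 + 2·1 = 74
SSO login: 6·1 + 4·2 + 4·4 + 6·0 + 2·0 = 30
dark mode has the highest Borda score (74).

dark mode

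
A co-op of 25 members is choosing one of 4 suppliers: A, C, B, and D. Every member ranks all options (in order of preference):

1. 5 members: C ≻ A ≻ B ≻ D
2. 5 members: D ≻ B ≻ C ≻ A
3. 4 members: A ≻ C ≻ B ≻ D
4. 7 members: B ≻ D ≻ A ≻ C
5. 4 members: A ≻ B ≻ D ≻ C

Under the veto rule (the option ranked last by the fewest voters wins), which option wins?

B

Last-place votes: A 5, C 11, B 0, D 9.
B is ranked last by the fewest voters, so B wins.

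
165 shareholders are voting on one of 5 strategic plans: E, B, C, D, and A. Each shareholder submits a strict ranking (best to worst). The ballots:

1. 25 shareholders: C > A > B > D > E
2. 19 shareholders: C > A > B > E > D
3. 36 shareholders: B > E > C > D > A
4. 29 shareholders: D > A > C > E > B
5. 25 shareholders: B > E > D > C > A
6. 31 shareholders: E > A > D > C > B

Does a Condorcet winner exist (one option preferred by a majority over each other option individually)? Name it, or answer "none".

Checking pairwise contests:
B beats E 105–60.
C beats B 104–61.
E beats C 92–73.
E beats D 111–54.
E beats A 92–73.
Every option loses at least one head-to-head, so there is no Condorcet winner.

none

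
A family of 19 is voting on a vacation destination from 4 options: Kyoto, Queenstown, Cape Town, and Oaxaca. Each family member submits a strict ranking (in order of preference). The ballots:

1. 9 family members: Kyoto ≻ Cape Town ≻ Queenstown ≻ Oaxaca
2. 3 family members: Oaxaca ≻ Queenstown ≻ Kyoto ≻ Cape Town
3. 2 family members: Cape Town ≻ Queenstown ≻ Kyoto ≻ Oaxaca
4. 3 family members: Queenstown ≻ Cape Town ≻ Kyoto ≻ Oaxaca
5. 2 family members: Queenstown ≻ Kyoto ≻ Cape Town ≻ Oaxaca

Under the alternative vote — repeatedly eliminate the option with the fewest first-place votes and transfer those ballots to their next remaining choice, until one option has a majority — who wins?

Queenstown

Round 1: Kyoto 9, Queenstown 5, Cape Town 2, Oaxaca 3. Eliminate Cape Town.
Round 2: Kyoto 9, Queenstown 7, Oaxaca 3. Eliminate Oaxaca.
Round 3: Kyoto 9, Queenstown 10. Queenstown has a majority.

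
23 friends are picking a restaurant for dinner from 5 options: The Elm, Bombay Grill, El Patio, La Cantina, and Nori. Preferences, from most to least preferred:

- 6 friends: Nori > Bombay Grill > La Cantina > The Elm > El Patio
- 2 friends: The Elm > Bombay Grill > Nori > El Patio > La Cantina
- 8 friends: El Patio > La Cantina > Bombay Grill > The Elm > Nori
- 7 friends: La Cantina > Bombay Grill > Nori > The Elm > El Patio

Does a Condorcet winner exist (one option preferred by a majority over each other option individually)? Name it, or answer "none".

La Cantina vs The Elm: 21–2 for La Cantina.
La Cantina vs Bombay Grill: 15–8 for La Cantina.
La Cantina vs El Patio: 13–10 for La Cantina.
La Cantina vs Nori: 15–8 for La Cantina.
La Cantina beats every other option head-to-head.

La Cantina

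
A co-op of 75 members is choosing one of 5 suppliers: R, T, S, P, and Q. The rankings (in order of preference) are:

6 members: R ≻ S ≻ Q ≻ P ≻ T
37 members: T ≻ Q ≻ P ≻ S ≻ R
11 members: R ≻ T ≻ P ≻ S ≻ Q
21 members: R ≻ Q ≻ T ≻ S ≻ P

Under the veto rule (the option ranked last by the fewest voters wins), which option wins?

S

Last-place votes: R 37, T 6, S 0, P 21, Q 11.
S is ranked last by the fewest voters, so S wins.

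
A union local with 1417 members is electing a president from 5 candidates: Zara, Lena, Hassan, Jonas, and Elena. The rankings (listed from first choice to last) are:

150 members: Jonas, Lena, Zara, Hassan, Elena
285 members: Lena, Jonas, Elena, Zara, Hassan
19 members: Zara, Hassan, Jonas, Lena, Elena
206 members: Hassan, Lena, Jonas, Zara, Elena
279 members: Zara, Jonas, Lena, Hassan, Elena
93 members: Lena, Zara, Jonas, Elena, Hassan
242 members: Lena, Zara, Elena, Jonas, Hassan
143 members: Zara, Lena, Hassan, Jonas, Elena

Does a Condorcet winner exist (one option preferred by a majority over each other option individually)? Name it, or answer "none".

Lena vs Zara: 976–441 for Lena.
Lena vs Hassan: 1192–225 for Lena.
Lena vs Jonas: 969–448 for Lena.
Lena vs Elena: 1417–0 for Lena.
Lena beats every other option head-to-head.

Lena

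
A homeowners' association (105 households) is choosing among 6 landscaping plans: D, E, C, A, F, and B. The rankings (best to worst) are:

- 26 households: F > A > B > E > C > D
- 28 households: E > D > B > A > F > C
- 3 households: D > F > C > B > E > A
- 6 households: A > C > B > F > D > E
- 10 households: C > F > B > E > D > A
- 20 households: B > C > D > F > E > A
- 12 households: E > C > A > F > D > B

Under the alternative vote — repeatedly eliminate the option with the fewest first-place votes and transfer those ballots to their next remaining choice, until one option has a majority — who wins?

F

Round 1: D 3, E 40, C 10, A 6, F 26, B 20. Eliminate D.
Round 2: E 40, C 10, A 6, F 29, B 20. Eliminate A.
Round 3: E 40, C 16, F 29, B 20. Eliminate C.
Round 4: E 40, F 39, B 26. Eliminate B.
Round 5: E 40, F 65. F has a majority.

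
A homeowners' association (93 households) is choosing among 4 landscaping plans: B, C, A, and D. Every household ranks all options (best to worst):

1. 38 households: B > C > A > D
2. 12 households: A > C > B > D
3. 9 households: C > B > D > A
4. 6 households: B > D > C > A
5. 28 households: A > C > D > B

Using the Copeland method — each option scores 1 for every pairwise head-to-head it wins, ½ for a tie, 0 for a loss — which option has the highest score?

B: beats A and D; loses to C → score 2.
C: beats B, A, and D → score 3.
A: beats D; loses to B and C → score 1.
D: loses to B, C, and A → score 0.
C has the best pairwise record.

C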